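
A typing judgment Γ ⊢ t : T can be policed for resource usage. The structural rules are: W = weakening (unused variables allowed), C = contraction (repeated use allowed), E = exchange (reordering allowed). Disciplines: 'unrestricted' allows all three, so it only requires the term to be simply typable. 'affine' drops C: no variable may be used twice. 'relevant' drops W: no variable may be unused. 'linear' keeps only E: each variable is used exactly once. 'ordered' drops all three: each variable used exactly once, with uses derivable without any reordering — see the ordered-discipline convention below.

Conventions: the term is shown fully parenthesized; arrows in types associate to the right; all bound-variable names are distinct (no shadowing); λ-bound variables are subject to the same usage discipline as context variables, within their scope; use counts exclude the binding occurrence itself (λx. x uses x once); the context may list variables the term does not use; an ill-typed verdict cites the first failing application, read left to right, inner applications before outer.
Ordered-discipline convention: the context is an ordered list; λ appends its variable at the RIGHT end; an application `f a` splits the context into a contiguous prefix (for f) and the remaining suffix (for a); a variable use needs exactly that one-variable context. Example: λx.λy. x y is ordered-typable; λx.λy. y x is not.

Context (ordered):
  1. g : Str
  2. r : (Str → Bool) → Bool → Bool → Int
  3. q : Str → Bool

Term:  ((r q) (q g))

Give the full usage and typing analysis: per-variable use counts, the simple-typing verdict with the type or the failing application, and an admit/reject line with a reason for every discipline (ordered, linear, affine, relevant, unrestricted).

counts: g=1, r=1, q=2
uses in reading order: r, q, q, g
typing: well-typed at Bool → Int
ordered: ✗, uses contraction: q ×2
linear: ✗, uses contraction: q ×2
affine: ✗, uses contraction: q ×2
relevant: ✓, at least one use each (g, r, q)
unrestricted: ✓, type-checks (Bool → Int) and nothing is barred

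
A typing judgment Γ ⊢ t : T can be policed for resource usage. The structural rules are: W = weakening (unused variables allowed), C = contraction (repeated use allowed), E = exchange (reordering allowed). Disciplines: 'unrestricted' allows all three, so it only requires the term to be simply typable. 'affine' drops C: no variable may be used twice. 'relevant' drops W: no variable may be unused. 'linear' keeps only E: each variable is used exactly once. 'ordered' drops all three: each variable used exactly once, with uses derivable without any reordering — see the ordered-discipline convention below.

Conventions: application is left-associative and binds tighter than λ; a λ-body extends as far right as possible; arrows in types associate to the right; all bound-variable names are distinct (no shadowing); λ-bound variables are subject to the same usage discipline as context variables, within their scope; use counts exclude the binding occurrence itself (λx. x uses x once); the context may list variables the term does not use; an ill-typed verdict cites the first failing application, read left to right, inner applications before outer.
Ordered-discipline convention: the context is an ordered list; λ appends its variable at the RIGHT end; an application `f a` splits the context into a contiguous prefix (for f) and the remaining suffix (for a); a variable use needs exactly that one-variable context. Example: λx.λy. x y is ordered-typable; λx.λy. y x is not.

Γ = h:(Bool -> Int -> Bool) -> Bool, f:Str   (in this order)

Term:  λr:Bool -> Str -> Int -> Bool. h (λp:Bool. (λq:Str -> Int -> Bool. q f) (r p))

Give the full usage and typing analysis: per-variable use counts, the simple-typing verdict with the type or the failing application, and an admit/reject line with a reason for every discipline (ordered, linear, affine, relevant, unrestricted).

counts: h: 1×; f: 1×; r (bound): 1×; p (bound): 1×; q (bound): 1×
use order (left to right): h, q, f, r, p
typing: ✓ — (Bool -> Str -> Int -> Bool) -> Bool
ordered ✗ (no contiguous prefix/suffix split fits h, q, f, r, p)
linear ✓ (each of h, f, r, p, q used exactly once)
affine ✓ (none of h, f, r, p, q used more than once)
relevant ✓ (h, f, r, p, q: all used, weakening unneeded)
unrestricted ✓ (well-typed at (Bool -> Str -> Int -> Bool) -> Bool; no restrictions here)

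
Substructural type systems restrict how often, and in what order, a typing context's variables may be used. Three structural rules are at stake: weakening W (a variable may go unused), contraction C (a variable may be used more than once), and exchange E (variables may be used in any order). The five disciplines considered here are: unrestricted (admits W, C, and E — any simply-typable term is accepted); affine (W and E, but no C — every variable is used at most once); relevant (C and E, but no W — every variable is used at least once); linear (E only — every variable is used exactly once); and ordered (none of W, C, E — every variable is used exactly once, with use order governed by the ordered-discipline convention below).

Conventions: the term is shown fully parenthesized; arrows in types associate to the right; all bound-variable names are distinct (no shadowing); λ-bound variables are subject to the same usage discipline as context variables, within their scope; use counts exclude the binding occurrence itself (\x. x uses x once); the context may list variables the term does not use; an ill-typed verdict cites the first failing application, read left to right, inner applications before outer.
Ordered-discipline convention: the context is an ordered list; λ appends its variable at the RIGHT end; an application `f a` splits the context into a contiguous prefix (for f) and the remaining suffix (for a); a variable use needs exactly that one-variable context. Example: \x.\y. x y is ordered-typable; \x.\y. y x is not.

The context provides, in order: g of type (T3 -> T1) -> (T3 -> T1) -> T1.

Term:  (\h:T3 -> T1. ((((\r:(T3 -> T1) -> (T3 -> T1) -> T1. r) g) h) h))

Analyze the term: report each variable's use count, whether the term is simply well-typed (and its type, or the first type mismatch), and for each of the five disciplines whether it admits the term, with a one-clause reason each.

usage: g: 1×; h (bound): 2×; r (bound): 1×
use order (left to right): r, g, h, h
typing: well-typed — term : (T3 -> T1) -> T1
ordered: ✗ — needs contraction — h ×2
linear: ✗ — needs contraction — h ×2
affine: ✗ — needs contraction — h ×2
relevant: ✓ — every one of g, h, r appears
unrestricted: ✓ — simply typable at (T3 -> T1) -> T1; W, C, E all held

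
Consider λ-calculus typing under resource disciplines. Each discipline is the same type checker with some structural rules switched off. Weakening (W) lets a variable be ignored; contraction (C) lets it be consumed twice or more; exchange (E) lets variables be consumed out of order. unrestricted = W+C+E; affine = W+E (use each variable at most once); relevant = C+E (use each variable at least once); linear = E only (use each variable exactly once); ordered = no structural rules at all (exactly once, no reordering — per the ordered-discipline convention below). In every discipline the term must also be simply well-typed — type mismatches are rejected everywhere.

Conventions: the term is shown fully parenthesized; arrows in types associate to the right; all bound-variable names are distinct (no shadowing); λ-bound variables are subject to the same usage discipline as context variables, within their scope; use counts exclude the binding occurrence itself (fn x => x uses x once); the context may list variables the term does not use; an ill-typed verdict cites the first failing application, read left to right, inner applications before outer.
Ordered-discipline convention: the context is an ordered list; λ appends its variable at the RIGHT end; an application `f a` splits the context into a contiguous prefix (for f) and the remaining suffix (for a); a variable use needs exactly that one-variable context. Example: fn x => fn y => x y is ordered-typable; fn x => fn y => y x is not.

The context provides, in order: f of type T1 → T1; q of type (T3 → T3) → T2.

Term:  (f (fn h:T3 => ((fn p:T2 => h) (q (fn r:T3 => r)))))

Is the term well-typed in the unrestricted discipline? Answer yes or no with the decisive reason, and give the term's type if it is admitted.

no — a type mismatch blocks all five
counts: f: 1; q: 1; h (λ-bound): 1; p (λ-bound): 0; r (λ-bound): 1
uses in reading order: f, h, q, r
typing: ill-typed: an application expects T1 but receives T3 → T3
per-discipline verdicts: ordered ✗, linear ✗, affine ✗, relevant ✗, unrestricted ✗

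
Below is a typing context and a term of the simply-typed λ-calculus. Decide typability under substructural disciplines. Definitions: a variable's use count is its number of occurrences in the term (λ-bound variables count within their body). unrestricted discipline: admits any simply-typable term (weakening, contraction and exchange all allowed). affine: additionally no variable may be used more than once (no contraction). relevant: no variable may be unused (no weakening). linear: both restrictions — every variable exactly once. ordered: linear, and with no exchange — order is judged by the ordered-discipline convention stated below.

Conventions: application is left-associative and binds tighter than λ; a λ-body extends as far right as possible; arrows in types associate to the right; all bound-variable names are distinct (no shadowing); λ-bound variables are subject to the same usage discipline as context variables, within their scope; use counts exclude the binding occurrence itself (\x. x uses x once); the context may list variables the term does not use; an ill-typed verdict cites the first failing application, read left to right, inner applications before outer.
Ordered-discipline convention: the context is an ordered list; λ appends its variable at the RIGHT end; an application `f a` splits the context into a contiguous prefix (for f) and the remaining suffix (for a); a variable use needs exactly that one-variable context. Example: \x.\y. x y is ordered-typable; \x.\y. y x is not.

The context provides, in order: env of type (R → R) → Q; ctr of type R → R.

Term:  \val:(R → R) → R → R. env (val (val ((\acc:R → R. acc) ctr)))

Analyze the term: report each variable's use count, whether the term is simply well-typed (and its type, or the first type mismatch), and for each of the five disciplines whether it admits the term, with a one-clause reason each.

usage: env: 1×; ctr: 1×; val [bound]: 2×; acc [bound]: 1×
uses in reading order: env, val, val, acc, ctr
typing: ✓ — ((R → R) → R → R) → Q
ordered: ✗ — repeated use of val ×2
linear: ✗ — repeated use of val ×2
affine: ✗ — repeated use of val ×2
relevant: ✓ — at least one use each (env, ctr, val, acc)
unrestricted: ✓ — well-typed at ((R → R) → R → R) → Q; no restrictions here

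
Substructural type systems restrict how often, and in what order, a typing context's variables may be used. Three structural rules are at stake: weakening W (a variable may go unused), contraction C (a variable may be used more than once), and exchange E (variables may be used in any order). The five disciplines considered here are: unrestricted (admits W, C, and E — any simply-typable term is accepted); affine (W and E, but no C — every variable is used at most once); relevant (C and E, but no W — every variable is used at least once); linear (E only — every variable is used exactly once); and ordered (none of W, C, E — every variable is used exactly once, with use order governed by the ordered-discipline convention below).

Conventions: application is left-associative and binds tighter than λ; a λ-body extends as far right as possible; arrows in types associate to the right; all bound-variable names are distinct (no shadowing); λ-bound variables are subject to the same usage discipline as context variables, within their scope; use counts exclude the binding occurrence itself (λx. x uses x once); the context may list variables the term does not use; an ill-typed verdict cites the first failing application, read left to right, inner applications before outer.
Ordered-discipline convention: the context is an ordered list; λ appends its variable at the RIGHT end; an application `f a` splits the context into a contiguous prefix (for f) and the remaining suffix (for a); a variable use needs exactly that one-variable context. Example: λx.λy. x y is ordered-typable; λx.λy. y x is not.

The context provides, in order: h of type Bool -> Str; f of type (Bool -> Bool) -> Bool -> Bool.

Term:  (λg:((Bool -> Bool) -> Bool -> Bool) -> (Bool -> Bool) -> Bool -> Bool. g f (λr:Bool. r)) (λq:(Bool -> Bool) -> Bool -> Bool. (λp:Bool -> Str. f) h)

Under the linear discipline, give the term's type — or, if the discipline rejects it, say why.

not well-typed under linear — repeated use of f ×2; q, p left unused
use counts: h ×1; f ×2; g [bound] ×1; r [bound] ×1; q [bound] ×0; p [bound] ×0
order of uses: g, f, r, f, h
typing: well-typed — term : Bool -> Bool
per-discipline verdicts: ordered ✗ · linear ✗ · affine ✗ · relevant ✗ · unrestricted ✓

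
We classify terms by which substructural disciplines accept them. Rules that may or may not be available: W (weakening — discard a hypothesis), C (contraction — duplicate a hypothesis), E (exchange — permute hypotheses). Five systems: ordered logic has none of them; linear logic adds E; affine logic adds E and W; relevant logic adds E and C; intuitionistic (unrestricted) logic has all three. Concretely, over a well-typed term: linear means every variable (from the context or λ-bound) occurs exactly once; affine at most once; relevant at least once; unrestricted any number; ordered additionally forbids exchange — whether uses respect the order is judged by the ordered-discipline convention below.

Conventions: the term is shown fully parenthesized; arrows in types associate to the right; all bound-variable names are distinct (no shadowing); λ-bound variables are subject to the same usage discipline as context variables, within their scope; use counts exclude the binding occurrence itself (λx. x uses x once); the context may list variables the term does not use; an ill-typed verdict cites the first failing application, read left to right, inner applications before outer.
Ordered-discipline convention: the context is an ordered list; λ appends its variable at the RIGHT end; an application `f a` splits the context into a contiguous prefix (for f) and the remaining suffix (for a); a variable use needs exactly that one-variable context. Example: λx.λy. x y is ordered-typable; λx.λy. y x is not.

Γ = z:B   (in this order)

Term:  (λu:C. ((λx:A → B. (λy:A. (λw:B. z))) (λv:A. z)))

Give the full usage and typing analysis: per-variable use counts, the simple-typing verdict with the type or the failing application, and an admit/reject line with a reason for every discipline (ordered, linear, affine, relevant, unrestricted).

variable uses: z ×2; u (λ-bound) ×0; x (λ-bound) ×0; y (λ-bound) ×0; w (λ-bound) ×0; v (λ-bound) ×0
left-to-right use order: z, z
typing: well-typed — term : C → A → B → B
ordered ✗ (uses contraction: z ×2; u, x, y, w, v left unused)
linear ✗ (uses contraction: z ×2; u, x, y, w, v left unused)
affine ✗ (uses contraction: z ×2)
relevant ✗ (u, x, y, w, v left unused)
unrestricted ✓ (well-typed at C → A → B → B; no restrictions here)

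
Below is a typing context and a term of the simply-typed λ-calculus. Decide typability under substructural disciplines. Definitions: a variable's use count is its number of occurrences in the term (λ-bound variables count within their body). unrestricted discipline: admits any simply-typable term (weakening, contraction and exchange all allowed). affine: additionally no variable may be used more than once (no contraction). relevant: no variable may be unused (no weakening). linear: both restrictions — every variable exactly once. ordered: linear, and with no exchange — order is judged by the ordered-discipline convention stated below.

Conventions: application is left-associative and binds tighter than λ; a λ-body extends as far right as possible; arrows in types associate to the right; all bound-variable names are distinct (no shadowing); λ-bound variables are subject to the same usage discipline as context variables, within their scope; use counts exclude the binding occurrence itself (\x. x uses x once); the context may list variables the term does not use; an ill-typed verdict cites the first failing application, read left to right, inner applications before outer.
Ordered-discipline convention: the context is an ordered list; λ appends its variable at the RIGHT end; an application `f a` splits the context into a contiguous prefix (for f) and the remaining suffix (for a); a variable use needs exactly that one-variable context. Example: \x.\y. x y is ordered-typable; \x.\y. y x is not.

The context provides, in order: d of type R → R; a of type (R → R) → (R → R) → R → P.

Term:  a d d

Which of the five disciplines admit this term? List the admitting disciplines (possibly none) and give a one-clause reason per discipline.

accepted by: relevant, unrestricted
usage: d=2; a=1
left-to-right use order: a, d, d
typing: the term checks, with type R → P
ordered ✗ (d ×2 used more than once (contraction))
linear ✗ (d ×2 used more than once (contraction))
affine ✗ (d ×2 used more than once (contraction))
relevant ✓ (at least one use each (d, a))
unrestricted ✓ (simply typable at R → P; W, C, E all held)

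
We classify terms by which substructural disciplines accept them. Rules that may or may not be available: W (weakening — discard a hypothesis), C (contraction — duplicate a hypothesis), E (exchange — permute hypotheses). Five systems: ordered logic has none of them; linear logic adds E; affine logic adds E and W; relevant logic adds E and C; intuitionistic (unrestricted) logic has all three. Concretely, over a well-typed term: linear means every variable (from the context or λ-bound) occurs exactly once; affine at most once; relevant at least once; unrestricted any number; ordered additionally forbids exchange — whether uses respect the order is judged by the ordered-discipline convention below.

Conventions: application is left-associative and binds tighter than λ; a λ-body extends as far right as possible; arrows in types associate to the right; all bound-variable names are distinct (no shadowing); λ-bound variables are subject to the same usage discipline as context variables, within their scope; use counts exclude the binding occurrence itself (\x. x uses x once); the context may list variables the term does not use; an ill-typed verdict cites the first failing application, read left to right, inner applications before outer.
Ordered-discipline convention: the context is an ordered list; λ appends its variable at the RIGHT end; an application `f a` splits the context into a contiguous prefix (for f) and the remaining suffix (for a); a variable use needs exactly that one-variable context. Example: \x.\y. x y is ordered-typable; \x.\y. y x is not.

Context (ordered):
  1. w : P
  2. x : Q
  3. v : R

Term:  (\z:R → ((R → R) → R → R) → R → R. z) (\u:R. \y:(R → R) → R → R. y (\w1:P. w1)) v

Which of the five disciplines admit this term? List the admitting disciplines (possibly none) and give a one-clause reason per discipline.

admitted in: none
usage: w: 0×; x: 0×; v: 1×; z [bound]: 1×; u [bound]: 0×; y [bound]: 1×; w1 [bound]: 1×
order of uses: z, y, w1, v
typing: ill-typed: argument of type P → P where R → R is required
ordered ✗ (not simply typable)
linear ✗ (fails simple typing)
affine ✗ (a type mismatch blocks all five)
relevant ✗ (the type mismatch rejects it)
unrestricted ✗ (not simply typable)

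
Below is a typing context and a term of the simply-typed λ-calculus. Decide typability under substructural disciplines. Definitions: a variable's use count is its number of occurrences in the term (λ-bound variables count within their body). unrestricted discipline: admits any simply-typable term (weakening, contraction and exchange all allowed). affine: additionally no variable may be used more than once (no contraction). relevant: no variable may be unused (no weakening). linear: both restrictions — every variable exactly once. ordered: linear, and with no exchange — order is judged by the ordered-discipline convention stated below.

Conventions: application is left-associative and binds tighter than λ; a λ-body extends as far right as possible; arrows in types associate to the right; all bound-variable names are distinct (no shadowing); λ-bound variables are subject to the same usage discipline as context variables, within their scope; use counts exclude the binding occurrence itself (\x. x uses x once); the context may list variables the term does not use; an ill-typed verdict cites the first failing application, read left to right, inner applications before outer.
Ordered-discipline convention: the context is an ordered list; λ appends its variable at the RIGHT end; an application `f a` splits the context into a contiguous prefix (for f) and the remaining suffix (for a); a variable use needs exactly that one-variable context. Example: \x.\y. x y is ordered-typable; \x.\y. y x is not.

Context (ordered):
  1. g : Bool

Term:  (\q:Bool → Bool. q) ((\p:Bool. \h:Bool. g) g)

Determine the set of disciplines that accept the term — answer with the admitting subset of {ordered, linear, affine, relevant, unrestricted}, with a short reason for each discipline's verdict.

admitted by: unrestricted
variable uses: g: 2; q (bound): 1; p (bound): 0; h (bound): 0
use order (left to right): q, g, g
typing: well-typed — term : Bool → Bool
ordered: ✗, g ×2 used more than once (contraction); p, h never used (weakening)
linear: ✗, g ×2 used more than once (contraction); p, h never used (weakening)
affine: ✗, g ×2 used more than once (contraction)
relevant: ✗, p, h never used (weakening)
unrestricted: ✓, well-typed at Bool → Bool; no restrictions here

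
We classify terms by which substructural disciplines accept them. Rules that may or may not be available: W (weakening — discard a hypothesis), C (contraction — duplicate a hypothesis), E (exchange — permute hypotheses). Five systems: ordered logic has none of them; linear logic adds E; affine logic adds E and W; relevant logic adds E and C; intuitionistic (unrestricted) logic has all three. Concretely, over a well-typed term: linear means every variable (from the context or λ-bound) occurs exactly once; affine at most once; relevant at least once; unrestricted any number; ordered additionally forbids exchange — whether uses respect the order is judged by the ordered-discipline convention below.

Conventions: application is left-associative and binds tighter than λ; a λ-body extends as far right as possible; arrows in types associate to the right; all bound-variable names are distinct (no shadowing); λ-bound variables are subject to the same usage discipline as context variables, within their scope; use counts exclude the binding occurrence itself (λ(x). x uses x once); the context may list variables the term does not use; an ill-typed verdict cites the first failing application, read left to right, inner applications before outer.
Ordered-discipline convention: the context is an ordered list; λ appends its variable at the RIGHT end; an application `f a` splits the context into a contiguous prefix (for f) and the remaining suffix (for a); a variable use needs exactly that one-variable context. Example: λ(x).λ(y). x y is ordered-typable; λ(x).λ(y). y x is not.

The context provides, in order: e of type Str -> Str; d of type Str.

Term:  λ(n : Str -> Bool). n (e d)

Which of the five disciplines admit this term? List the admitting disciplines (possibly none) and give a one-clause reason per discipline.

admitted in: linear, affine, relevant, unrestricted
usage: e: 1, d: 1, n (λ-bound): 1
uses in reading order: n, e, d
typing: well-typed — term : (Str -> Bool) -> Bool
ordered: ✗ — no ordered split (uses run n, e, d)
linear: ✓ — exactly-once usage across e, d, n
affine: ✓ — none of e, d, n used more than once
relevant: ✓ — e, d, n: all used, weakening unneeded
unrestricted: ✓ — typability at (Str -> Bool) -> Bool is all that's needed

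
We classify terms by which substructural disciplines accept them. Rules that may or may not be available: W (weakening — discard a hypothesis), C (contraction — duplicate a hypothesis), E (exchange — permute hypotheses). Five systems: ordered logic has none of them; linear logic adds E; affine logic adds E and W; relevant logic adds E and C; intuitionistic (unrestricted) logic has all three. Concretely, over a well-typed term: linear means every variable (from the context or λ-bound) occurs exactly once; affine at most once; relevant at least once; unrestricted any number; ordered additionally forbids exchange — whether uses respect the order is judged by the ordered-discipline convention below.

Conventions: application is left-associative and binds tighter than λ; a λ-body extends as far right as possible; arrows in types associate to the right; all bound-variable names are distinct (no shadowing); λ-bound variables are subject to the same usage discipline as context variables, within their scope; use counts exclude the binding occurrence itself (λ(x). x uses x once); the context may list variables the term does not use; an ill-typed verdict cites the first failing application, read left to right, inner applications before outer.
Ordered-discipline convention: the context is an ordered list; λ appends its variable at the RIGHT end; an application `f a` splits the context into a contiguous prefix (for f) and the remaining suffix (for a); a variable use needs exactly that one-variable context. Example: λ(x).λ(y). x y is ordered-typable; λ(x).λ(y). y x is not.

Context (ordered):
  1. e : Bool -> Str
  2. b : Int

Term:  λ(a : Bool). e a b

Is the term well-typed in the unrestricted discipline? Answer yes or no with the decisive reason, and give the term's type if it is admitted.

no — a type mismatch blocks all five
usage: e ×1; b ×1; a (bound) ×1
left-to-right use order: e, a, b
typing: ill-typed: non-arrow in function slot: Str
per-discipline verdicts: ordered ✗ | linear ✗ | affine ✗ | relevant ✗ | unrestricted ✗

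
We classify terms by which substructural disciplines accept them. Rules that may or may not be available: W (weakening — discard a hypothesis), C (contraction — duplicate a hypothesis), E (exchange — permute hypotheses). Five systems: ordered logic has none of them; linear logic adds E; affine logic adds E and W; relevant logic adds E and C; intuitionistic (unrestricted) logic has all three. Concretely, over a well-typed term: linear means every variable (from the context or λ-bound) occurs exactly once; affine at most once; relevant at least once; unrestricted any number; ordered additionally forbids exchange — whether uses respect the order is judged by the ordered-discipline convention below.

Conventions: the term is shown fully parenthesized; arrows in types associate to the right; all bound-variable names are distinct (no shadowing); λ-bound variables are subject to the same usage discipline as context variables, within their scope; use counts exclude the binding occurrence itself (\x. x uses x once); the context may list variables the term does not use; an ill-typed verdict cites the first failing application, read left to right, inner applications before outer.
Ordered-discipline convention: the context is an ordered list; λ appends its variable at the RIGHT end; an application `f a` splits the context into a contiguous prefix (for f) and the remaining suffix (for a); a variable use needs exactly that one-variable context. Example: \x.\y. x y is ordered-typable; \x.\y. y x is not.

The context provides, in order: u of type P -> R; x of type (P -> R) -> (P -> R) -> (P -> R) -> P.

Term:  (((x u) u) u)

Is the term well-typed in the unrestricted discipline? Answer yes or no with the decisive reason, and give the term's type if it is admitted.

yes — well-typed at P; no restrictions here; term : P
variable uses: u=3, x=1
order of uses: x, u, u, u
typing: the term checks, with type P
summary: ordered ✗ | linear ✗ | affine ✗ | relevant ✓ | unrestricted ✓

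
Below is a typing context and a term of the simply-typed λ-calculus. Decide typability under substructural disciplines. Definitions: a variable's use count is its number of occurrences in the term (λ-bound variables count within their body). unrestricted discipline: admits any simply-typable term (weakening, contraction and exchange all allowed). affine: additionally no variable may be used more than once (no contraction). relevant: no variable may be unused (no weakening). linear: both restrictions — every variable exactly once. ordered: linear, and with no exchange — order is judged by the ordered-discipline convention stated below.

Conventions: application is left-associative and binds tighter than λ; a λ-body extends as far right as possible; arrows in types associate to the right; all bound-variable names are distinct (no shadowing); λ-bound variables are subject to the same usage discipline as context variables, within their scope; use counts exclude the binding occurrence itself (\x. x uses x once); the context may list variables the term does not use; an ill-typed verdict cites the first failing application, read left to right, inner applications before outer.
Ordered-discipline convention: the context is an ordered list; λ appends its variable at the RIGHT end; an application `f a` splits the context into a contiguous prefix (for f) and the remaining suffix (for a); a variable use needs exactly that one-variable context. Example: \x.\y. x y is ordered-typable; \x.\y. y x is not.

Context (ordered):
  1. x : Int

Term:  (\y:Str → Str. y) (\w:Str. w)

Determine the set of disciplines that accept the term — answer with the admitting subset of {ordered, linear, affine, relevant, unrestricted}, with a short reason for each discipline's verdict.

admitting disciplines: affine, unrestricted
counts: x ×0; y (λ-bound) ×1; w (λ-bound) ×1
uses in reading order: y, w
typing: the term checks, with type Str → Str
ordered: ✗ — unused: x — weakening required
linear: ✗ — unused: x — weakening required
affine: ✓ — none of x, y, w used more than once
relevant: ✗ — unused: x — weakening required
unrestricted: ✓ — typability at Str → Str is all that's needed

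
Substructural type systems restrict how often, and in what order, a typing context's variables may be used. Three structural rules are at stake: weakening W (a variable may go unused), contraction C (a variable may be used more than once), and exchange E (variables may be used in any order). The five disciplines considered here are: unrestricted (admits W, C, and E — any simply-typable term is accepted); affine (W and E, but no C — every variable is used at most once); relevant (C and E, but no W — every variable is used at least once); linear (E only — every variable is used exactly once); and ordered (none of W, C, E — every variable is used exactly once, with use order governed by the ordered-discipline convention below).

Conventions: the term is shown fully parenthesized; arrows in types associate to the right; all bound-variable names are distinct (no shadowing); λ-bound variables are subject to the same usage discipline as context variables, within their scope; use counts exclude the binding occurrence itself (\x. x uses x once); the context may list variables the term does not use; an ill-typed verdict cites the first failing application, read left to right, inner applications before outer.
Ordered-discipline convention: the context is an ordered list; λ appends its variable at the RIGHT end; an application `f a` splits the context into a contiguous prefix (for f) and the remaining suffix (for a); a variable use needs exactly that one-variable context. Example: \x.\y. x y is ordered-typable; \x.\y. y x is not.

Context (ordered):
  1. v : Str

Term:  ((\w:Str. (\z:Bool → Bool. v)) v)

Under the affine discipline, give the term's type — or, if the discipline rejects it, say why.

not well-typed under affine — v ×2 used more than once (contraction)
usage: v ×2; w (λ-bound) ×0; z (λ-bound) ×0
left-to-right use order: v, v
typing: well-typed — term : (Bool → Bool) → Str
summary: ordered ✗ · linear ✗ · affine ✗ · relevant ✗ · unrestricted ✓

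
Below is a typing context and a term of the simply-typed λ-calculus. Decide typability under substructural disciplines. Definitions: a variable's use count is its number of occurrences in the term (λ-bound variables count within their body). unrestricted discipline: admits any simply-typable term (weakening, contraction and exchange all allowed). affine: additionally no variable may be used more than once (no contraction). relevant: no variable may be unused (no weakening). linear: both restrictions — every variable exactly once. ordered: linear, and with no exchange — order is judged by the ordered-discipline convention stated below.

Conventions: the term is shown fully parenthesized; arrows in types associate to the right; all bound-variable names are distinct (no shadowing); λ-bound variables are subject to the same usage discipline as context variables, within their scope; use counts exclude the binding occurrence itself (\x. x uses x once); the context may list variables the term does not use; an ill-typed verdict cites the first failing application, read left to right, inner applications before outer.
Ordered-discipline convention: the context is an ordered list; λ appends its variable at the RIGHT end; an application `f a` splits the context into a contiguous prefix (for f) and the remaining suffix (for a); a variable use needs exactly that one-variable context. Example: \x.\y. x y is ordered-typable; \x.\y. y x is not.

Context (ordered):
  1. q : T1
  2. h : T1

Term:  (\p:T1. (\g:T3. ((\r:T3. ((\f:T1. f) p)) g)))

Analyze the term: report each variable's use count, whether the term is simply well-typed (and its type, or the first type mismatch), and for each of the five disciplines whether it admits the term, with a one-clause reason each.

usage: q: 0×, h: 0×, p (bound): 1×, g (bound): 1×, r (bound): 0×, f (bound): 1×
uses in reading order: f, p, g
typing: well-typed — term : T1 -> T3 -> T1
ordered: ✗, q, h, r left unused
linear: ✗, q, h, r left unused
affine: ✓, q, h, p, g, r, f: no repeats, contraction unneeded
relevant: ✗, q, h, r left unused
unrestricted: ✓, simply typable at T1 -> T3 -> T1; W, C, E all held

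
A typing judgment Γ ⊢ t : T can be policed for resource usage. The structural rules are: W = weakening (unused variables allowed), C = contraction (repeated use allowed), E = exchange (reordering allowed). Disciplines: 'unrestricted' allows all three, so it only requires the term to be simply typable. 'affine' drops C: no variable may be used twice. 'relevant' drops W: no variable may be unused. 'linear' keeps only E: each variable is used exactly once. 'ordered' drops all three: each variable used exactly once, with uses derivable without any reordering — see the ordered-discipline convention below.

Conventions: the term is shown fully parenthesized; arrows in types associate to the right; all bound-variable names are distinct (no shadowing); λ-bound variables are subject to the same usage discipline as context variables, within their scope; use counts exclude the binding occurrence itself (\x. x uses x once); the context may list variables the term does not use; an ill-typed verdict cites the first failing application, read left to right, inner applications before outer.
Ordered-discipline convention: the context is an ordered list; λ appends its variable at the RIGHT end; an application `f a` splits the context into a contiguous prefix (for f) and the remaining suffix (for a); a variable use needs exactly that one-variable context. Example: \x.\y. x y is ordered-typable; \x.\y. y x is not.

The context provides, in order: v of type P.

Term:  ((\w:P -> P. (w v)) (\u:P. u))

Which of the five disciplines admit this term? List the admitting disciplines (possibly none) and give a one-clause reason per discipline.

admitting disciplines: linear, affine, relevant, unrestricted
variable uses: v ×1, w [bound] ×1, u [bound] ×1
order of uses: w, v, u
typing: ✓ — P
ordered: ✗, no contiguous prefix/suffix split fits w, v, u
linear: ✓, single use per variable (v, w, u)
affine: ✓, no duplicate uses among v, w, u
relevant: ✓, at least one use each (v, w, u)
unrestricted: ✓, type-checks (P) and nothing is barred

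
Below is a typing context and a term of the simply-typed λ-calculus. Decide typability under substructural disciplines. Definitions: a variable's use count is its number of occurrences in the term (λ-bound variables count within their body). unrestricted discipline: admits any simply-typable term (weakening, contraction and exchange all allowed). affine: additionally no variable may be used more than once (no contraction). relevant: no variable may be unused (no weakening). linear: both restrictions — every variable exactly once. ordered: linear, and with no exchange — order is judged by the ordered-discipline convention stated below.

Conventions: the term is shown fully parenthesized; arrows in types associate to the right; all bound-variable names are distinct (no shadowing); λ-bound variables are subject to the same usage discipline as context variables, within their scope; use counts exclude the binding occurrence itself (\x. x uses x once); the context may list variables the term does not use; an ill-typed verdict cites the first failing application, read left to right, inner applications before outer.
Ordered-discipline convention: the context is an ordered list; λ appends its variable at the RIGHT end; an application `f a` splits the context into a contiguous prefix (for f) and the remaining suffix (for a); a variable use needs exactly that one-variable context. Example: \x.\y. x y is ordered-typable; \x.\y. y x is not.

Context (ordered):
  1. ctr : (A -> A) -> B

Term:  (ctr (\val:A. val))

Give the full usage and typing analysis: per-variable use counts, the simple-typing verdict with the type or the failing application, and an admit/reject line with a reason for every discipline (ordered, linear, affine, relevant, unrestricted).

counts: ctr=1; val (bound)=1
left-to-right use order: ctr, val
typing: ✓ — B
ordered ✓ (ctr, val: once each, no exchange needed)
linear ✓ (exactly-once usage across ctr, val)
affine ✓ (at most one use each (ctr, val))
relevant ✓ (none of ctr, val goes unused)
unrestricted ✓ (typability at B is all that's needed)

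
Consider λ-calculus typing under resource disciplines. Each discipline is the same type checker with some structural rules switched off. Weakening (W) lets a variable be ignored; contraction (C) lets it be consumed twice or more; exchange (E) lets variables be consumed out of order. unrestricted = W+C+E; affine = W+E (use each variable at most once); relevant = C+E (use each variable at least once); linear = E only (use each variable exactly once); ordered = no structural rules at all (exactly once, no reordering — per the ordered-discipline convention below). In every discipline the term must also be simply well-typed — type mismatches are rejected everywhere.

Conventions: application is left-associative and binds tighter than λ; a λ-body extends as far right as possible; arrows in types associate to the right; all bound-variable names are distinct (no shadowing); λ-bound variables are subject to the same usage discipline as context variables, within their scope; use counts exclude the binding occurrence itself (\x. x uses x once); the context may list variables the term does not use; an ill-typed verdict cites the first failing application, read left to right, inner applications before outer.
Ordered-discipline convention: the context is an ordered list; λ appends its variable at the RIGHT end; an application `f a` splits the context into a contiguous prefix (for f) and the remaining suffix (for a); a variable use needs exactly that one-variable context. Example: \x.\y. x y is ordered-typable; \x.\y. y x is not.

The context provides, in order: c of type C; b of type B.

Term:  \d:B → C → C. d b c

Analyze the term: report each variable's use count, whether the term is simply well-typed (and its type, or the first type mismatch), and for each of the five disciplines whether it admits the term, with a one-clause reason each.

variable uses: c: 1; b: 1; d (bound): 1
use order (left to right): d, b, c
typing: well-typed at (B → C → C) → C
ordered: ✗, needs exchange: uses follow d, b, c
linear: ✓, single use per variable (c, b, d)
affine: ✓, no duplicate uses among c, b, d
relevant: ✓, at least one use each (c, b, d)
unrestricted: ✓, well-typed at (B → C → C) → C; no restrictions here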